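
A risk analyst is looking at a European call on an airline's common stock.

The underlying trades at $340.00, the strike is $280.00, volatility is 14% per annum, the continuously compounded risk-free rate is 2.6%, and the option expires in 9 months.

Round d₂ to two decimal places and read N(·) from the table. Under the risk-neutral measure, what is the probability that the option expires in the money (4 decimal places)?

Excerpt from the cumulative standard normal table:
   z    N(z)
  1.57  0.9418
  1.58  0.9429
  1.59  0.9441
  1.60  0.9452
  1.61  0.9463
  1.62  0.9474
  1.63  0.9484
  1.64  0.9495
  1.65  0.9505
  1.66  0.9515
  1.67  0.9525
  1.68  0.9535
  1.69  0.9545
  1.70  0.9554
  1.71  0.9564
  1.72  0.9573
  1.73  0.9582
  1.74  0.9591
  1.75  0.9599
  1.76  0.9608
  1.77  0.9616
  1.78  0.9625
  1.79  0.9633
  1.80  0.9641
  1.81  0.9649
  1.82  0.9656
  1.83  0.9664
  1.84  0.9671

0.9554

σ√T = 0.14 × 0.8660 = 0.1212
d₁ = [ln(340/280) + (0.026 + ½·0.14²)·0.75] / (σ√T) = (0.1942 + 0.0268) / 0.1212 = 1.8228 → 1.82
d₂ = 1.8228 − 0.1212 = 1.7016 → 1.70
Pr(exercise) under Q = N(d₂) = 0.9554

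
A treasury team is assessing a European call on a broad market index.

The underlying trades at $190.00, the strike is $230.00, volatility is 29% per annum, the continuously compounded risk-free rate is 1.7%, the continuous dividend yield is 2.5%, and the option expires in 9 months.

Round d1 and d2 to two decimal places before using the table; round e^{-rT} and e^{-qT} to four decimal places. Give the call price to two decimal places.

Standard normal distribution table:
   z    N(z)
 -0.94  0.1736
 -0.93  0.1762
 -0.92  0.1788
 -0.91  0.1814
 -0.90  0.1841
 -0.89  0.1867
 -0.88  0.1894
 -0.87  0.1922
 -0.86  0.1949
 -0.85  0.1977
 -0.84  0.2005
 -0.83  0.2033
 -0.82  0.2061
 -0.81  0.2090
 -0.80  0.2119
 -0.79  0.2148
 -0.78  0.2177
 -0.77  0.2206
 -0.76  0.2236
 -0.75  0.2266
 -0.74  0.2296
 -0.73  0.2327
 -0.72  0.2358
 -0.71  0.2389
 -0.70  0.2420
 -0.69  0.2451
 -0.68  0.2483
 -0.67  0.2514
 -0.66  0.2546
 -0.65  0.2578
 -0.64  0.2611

$6.28

T = 0.75;  σ√T = 0.2511
d₁ = [ln(190/230) + (0.017 − 0.025 + 0.29²/2)·0.75] / 0.2511 = [-0.1911 + 0.0255] / 0.2511 = -0.6590 → -0.66
d₂ = d₁ − σ√T = -0.6590 − 0.2511 = -0.9102 → -0.91
exp(−qT) = exp(−0.025·0.75) = 0.9814;  exp(−rT) = exp(−0.017·0.75) = 0.9873
N(d₁) = N(-0.66) = 0.2546;  N(d₂) = N(-0.91) = 0.1814
C = 190·0.9814·0.2546 − 230·0.9873·0.1814 = 47.4742 − 41.1921 = 6.2821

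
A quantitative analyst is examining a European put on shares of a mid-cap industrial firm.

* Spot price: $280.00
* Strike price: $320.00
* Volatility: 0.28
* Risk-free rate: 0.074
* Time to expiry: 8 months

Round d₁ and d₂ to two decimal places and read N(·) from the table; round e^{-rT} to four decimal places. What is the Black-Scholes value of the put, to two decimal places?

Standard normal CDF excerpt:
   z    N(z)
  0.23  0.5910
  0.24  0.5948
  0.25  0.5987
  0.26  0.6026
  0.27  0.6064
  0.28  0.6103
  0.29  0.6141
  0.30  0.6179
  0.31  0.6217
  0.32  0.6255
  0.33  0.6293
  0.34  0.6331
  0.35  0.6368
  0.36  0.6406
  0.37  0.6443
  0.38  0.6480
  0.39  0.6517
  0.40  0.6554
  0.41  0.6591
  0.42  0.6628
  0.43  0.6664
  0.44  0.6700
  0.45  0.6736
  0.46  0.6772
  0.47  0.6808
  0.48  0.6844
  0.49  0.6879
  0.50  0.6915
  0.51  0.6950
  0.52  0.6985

$40.84

σ√T = 0.28 × 0.8165 = 0.2286
ln(S/K) + (r + σ²/2)T = ln(280/320) + (0.074 + 0.28²/2)·0.6667 = -0.1335 + 0.0755 = -0.0581
d₁ = -0.0581 / 0.2286 = -0.2540 ⇒ -0.25
d₂ = d₁ − σ√T = -0.2540 − 0.2286 = -0.4826 ⇒ -0.48
exp(−rT) = exp(−0.074·0.6667) = 0.9519
N(−d₂) = N(0.48) = 0.6844;  N(−d₁) = N(0.25) = 0.5987
P = 320·0.9519·0.6844 − 280·0.5987 = 208.4737 − 167.6360 = 40.8377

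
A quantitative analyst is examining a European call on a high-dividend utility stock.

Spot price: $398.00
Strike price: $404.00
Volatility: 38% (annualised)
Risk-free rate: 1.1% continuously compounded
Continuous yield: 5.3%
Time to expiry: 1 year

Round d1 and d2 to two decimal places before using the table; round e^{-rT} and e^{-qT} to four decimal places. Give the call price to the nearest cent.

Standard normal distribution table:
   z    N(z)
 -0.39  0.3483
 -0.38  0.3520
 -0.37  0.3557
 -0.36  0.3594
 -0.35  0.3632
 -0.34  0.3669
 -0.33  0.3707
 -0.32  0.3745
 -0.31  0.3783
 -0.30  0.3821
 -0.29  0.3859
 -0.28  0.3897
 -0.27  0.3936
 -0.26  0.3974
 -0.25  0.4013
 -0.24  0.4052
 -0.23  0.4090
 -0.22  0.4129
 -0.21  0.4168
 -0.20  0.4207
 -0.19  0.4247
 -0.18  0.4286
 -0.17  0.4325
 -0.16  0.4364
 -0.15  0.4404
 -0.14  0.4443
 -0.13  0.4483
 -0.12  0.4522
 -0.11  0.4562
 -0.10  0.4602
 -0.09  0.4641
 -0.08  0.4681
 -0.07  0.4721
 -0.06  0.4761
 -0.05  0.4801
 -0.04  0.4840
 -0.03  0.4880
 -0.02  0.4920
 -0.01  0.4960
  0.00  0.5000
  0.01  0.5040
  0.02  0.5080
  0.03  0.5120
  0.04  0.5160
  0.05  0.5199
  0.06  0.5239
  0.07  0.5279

σ√T = 0.38·√1 = 0.3800
d₁ = [ln(398/404) + (0.011 − 0.053 + 0.38²/2)·1] / 0.3800 = [-0.0150 + 0.0302] / 0.3800 = 0.0401 ≈ 0.04
d₂ = d₁ − σ√T = 0.0401 − 0.3800 = -0.3399 ≈ -0.34
e^(−qT) = e^(−0.053·1) = 0.9484;  e^(−rT) = e^(−0.011·1) = 0.9891
C = 398·0.9484·N(0.04) − 404·0.9891·N(-0.34) = 398·0.9484·0.5160 − 404·0.9891·0.3669 = 194.7710 − 146.6119 = 48.1591

$48.16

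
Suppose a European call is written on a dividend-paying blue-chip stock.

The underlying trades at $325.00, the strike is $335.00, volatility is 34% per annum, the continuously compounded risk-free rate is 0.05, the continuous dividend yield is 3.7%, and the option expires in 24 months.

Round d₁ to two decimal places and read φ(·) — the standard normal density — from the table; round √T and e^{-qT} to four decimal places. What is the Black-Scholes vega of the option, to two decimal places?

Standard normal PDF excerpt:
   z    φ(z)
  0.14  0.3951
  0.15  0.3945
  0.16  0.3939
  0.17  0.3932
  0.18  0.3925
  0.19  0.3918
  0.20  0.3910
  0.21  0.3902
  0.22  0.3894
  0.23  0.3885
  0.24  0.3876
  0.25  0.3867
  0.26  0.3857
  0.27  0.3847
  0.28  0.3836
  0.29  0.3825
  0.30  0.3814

165.83

σ√T = 0.34·√2 = 0.4808
d₁ = [ln(325/335) + (0.05 − 0.037 + 0.34²/2)·2] / 0.4808 = [-0.0303 + 0.1416] / 0.4808 = 0.2315 ≈ 0.23
√T = √2 = 1.4142
φ(d₁) = φ(0.23) = 0.3885
e^(−qT) = e^(−0.037·2) = 0.9287
vega = S·e^(−qT)·φ(d₁)·√T = 325·0.9287·0.3885·1.4142 = 165.8291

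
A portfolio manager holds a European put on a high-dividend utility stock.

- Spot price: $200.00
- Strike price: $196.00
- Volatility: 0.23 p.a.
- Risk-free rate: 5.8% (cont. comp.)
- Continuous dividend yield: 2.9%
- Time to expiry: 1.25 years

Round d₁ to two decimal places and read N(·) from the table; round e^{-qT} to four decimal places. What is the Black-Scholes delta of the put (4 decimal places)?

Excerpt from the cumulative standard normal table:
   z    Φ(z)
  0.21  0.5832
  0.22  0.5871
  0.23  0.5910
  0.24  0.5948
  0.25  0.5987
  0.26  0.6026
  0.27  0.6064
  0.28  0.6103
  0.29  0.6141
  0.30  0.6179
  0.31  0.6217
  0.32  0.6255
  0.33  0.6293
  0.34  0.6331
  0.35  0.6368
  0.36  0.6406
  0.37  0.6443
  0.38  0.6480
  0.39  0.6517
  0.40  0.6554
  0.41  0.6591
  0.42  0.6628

σ√T = 0.23·√1.25 = 0.2571
d₁ = [ln(200/196) + (0.058 − 0.029 + ½·0.23²)·1.25] / (σ√T) = (0.0202 + 0.0693) / 0.2571 = 0.3481 → 0.35
N(d₁) = N(0.35) = 0.6368
Δ_put = exp(−qT)·(N(d₁) − 1) = 0.9644·(0.6368 − 1) = -0.3503

-0.3503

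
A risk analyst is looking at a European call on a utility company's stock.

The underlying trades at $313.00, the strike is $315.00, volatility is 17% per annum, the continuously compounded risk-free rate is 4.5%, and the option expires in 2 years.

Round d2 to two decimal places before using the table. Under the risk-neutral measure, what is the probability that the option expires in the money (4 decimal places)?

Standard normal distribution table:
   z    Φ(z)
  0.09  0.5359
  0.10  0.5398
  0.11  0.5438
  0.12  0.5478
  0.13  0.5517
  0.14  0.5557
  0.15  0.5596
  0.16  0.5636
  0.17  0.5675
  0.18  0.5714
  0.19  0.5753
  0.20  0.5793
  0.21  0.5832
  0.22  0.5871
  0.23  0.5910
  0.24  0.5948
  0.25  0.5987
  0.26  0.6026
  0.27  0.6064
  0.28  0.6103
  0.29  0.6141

T = 2;  σ√T = 0.2404
d₁ = [ln(313/315) + (0.045 + ½·0.17²)·2] / (σ√T) = (-0.0064 + 0.1189) / 0.2404 = 0.4681 ⇒ 0.47
d₂ = 0.4681 − 0.2404 = 0.2276 ⇒ 0.23
Risk-neutral Pr[S_T > K] = N(d₂) = N(0.23) = 0.5910

0.5910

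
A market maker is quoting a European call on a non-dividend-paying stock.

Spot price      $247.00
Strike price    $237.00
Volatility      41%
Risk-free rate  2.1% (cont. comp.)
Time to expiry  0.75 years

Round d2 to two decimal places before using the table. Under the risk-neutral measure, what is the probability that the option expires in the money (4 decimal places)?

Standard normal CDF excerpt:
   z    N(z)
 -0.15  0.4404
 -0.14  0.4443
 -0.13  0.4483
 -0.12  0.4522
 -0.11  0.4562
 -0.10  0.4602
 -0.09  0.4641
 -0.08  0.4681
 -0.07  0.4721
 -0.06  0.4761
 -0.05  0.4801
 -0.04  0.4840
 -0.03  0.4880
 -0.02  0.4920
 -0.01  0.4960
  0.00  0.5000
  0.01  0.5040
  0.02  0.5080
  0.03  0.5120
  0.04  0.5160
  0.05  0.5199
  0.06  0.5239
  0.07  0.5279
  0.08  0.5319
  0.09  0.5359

0.4920

σ√T = 0.41 × 0.8660 = 0.3551
d₁ = [ln(247/237) + (0.021 + 0.41²/2)·0.75] / 0.3551 = [0.0413 + 0.0788] / 0.3551 = 0.3383 ⇒ 0.34
d₂ = d₁ − σ√T = 0.3383 − 0.3551 = -0.0168 ⇒ -0.02
Risk-neutral Pr[S_T > K] = N(d₂) = N(-0.02) = 0.4920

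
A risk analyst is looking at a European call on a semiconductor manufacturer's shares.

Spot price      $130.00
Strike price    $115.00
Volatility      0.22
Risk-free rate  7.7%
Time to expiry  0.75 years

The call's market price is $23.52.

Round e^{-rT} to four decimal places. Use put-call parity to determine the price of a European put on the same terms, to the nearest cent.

exp(−rT) = exp(−0.077·0.75) = 0.9439
Put-call parity: C − P = S − K·e^(−rT) = 130 − 115·0.9439 = 130 − 108.5485 = 21.4515
P = C − (C − P) = 23.52 − (21.4515) = 2.0685

$2.07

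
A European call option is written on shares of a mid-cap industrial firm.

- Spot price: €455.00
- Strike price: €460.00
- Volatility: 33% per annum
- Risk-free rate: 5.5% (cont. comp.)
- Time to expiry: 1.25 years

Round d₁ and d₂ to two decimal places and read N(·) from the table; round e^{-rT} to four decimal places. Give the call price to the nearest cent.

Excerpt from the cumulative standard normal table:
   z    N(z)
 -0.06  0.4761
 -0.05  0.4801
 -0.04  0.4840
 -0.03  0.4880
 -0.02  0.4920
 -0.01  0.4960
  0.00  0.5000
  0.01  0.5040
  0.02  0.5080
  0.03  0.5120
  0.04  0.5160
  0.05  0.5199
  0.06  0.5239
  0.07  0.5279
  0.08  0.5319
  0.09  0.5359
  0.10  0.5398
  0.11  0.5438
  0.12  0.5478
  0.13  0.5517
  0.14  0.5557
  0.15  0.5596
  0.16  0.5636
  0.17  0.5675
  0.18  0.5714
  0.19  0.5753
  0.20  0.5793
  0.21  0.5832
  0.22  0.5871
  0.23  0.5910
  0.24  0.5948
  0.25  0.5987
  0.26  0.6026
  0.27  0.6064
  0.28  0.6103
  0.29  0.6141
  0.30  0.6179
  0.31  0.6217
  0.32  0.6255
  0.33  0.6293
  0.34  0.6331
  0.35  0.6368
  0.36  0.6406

€78.49

σ√T = 0.33·√1.25 = 0.3690
d₁ = [ln(455/460) + (0.055 + 0.33²/2)·1.25] / 0.3690 = [-0.0109 + 0.1368] / 0.3690 = 0.3412 ≈ 0.34
d₂ = d₁ − σ√T = 0.3412 − 0.3690 = -0.0278 ≈ -0.03
exp(−rT) = exp(−0.055·1.25) = 0.9336
C = 455·N(0.34) − 460·0.9336·N(-0.03) = 455·0.6331 − 460·0.9336·0.4880 = 288.0605 − 209.5745 = 78.4860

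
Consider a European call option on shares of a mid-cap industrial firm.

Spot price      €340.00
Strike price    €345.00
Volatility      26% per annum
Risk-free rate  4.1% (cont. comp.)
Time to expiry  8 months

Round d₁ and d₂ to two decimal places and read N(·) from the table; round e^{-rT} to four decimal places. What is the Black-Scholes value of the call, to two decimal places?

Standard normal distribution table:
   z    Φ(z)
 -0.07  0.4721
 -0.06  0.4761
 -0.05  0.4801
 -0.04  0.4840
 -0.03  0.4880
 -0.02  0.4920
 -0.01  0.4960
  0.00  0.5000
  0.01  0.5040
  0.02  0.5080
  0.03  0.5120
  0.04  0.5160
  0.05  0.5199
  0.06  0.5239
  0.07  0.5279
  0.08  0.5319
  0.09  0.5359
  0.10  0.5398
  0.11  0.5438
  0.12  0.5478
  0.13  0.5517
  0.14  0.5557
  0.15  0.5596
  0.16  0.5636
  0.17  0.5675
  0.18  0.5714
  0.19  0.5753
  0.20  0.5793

σ√T = 0.26 × 0.8165 = 0.2123
d₁ = [ln(340/345) + (0.041 + 0.26²/2)·0.6667] / 0.2123 = [-0.0146 + 0.0499] / 0.2123 = 0.1661 → 0.17
d₂ = d₁ − σ√T = 0.1661 − 0.2123 = -0.0462 → -0.05
e^(−rT) = e^(−0.041·0.6667) = 0.9730
N(d₁) = N(0.17) = 0.5675;  N(d₂) = N(-0.05) = 0.4801
C = 340·0.5675 − 345·0.9730·0.4801 = 192.9500 − 161.1624 = 31.7876

€31.79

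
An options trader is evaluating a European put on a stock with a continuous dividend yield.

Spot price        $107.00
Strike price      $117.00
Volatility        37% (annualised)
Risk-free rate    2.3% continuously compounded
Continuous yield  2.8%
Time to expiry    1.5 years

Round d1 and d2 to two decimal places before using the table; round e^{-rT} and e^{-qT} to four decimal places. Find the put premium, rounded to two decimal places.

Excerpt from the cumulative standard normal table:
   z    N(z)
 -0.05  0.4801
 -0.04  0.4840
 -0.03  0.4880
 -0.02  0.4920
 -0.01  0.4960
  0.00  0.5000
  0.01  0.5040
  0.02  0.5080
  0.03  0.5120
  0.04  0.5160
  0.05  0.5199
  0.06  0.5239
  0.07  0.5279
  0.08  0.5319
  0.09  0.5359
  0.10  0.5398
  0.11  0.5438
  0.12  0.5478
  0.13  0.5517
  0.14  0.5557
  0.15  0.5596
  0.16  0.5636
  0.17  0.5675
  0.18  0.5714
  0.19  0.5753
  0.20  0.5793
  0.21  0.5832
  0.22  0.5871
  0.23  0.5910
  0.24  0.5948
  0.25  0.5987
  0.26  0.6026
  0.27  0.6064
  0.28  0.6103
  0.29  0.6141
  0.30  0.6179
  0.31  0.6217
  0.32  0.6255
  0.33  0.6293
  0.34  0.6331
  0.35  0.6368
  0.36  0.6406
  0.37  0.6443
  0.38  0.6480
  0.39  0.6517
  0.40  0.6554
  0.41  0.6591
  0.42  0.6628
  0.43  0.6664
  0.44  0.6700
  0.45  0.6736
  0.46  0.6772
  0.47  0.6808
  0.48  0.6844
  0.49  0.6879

$24.84

σ√T = 0.37·√1.5 = 0.4532
d₁ = [ln(107/117) + (0.023 − 0.028 + 0.37²/2)·1.5] / 0.4532 = [-0.0893 + 0.0952] / 0.4532 = 0.0129 ≈ 0.01
d₂ = d₁ − σ√T = 0.0129 − 0.4532 = -0.4403 ≈ -0.44
e^(−qT) = e^(−0.028·1.5) = 0.9589;  e^(−rT) = e^(−0.023·1.5) = 0.9661
N(−d₂) = N(0.44) = 0.6700;  N(−d₁) = N(-0.01) = 0.4960
P = 117·0.9661·0.6700 − 107·0.9589·0.4960 = 75.7326 − 50.8907 = 24.8418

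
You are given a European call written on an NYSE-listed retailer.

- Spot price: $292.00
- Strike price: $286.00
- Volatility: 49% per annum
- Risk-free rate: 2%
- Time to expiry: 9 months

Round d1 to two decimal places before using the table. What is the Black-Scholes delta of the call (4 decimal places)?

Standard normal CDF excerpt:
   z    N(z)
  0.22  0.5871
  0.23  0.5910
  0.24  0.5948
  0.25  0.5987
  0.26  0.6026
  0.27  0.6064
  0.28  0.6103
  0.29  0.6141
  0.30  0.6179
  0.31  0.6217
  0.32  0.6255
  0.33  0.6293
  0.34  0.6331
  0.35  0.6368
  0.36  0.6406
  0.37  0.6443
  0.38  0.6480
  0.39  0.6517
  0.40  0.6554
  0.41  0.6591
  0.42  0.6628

σ√T = 0.49·√0.75 = 0.4244
d₁ = [ln(292/286) + (0.02 + 0.49²/2)·0.75] / 0.4244 = [0.0208 + 0.1050] / 0.4244 = 0.2965 ≈ 0.30
N(d₁) = N(0.30) = 0.6179
Δ_call = N(d₁) = 0.6179

0.6179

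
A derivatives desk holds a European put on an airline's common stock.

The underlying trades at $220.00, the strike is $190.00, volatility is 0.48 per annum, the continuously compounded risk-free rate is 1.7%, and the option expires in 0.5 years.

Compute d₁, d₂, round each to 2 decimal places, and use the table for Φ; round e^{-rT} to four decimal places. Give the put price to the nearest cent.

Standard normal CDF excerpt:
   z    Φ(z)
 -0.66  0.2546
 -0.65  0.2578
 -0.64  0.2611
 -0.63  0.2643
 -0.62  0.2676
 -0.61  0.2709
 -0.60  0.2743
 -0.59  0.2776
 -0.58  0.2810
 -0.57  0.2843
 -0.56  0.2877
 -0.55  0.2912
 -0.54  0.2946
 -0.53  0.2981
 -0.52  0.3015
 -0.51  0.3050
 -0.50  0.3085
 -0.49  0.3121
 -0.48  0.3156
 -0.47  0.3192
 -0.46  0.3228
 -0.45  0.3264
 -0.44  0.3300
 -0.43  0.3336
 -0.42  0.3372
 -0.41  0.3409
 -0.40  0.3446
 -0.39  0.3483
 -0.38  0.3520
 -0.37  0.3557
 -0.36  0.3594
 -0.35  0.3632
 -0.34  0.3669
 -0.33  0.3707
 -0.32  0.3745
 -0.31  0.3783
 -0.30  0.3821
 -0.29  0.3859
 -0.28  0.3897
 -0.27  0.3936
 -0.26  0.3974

T = 0.5;  σ√T = 0.3394
d₁ = [ln(220/190) + (0.017 + 0.48²/2)·0.5] / 0.3394 = [0.1466 + 0.0661] / 0.3394 = 0.6267 ⇒ 0.63
d₂ = d₁ − σ√T = 0.6267 − 0.3394 = 0.2873 ⇒ 0.29
exp(−rT) = exp(−0.017·0.5) = 0.9915
N(−d₂) = N(-0.29) = 0.3859;  N(−d₁) = N(-0.63) = 0.2643
P = 190·0.9915·0.3859 − 220·0.2643 = 72.6978 − 58.1460 = 14.5518

$14.55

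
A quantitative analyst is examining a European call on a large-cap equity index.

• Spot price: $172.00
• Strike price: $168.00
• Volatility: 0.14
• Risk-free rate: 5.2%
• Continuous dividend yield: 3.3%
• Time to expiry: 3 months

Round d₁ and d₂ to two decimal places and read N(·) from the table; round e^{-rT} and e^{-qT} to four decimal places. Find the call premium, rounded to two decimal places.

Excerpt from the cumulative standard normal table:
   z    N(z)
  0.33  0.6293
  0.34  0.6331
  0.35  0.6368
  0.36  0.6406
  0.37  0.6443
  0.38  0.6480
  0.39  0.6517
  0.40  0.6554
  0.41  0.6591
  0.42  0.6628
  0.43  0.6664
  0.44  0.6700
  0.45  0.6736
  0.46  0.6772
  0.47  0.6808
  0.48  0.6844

σ√T = 0.14·√0.25 = 0.0700
ln(S/K) + (r − q + σ²/2)T = ln(172/168) + (0.052 − 0.033 + 0.14²/2)·0.25 = 0.0235 + 0.0072 = 0.0307
d₁ = 0.0307 / 0.0700 = 0.4390 ⇒ 0.44
d₂ = d₁ − σ√T = 0.4390 − 0.0700 = 0.3690 ⇒ 0.37
exp(−qT) = exp(−0.033·0.25) = 0.9918;  exp(−rT) = exp(−0.052·0.25) = 0.9871
N(d₁) = N(0.44) = 0.6700;  N(d₂) = N(0.37) = 0.6443
C = 172·0.9918·0.6700 − 168·0.9871·0.6443 = 114.2950 − 106.8461 = 7.4490

$7.45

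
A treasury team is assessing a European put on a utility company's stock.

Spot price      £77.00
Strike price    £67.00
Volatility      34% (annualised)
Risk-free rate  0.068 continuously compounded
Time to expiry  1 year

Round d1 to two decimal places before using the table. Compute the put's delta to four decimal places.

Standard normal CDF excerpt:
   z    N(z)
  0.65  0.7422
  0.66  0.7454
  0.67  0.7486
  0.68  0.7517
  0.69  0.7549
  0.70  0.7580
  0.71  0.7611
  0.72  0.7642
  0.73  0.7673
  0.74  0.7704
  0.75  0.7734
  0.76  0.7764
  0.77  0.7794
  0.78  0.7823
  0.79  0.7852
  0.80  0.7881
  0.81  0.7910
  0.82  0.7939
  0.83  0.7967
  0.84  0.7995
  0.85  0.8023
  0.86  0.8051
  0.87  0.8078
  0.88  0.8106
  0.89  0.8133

-0.2177

T = 1;  σ√T = 0.3400
d₁ = [ln(77/67) + (0.068 + ½·0.34²)·1] / (σ√T) = (0.1391 + 0.1258) / 0.3400 = 0.7792 which rounds to 0.78
N(d₁) = N(0.78) = 0.7823
Δ_put = N(d₁) − 1 = 0.7823 − 1 = -0.2177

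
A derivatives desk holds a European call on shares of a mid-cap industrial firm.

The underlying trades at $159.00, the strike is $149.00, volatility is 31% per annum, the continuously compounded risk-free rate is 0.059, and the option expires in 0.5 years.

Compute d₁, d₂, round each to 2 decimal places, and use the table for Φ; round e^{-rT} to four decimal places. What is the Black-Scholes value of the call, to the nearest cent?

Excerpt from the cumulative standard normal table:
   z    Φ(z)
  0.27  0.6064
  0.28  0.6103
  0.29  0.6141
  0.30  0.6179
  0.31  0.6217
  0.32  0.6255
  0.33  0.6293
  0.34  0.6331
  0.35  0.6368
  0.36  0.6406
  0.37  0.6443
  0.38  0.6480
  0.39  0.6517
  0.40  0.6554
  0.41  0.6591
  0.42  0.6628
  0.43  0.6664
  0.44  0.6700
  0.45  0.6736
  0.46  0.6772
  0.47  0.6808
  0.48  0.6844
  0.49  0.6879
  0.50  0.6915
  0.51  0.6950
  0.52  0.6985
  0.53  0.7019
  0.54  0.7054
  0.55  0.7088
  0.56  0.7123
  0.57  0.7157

$21.67

σ√T = 0.31 × 0.7071 = 0.2192
d₁ = [ln(159/149) + (0.059 + ½·0.31²)·0.5] / (σ√T) = (0.0650 + 0.0535) / 0.2192 = 0.5405 ⇒ 0.54
d₂ = 0.5405 − 0.2192 = 0.3213 ⇒ 0.32
e^(−rT) = e^(−0.059·0.5) = 0.9709
N(d₁) = N(0.54) = 0.7054;  N(d₂) = N(0.32) = 0.6255
C = 159·0.7054 − 149·0.9709·0.6255 = 112.1586 − 90.4874 = 21.6712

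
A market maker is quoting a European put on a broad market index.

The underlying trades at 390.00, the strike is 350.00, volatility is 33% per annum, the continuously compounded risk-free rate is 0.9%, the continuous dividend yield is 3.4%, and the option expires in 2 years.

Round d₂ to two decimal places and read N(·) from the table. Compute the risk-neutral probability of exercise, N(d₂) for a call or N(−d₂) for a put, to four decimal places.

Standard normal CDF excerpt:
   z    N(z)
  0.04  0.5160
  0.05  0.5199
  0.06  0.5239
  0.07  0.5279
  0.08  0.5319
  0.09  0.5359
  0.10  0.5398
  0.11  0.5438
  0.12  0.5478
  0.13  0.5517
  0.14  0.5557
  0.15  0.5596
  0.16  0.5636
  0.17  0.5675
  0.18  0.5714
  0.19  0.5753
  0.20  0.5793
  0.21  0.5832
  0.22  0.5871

0.5438

σ√T = 0.33·√2 = 0.4667
ln(S/K) + (r − q + σ²/2)T = ln(390/350) + (0.009 − 0.034 + 0.33²/2)·2 = 0.1082 + 0.0589 = 0.1671
d₁ = 0.1671 / 0.4667 = 0.3581 → 0.36
d₂ = d₁ − σ√T = 0.3581 − 0.4667 = -0.1086 → -0.11
Risk-neutral Pr[S_T < K] = N(−d₂) = N(0.11) = 0.5438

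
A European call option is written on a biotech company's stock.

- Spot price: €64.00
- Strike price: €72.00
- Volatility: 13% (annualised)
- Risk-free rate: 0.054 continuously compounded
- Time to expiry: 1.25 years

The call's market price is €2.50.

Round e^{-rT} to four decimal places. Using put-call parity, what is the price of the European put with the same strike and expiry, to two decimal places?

€5.80

exp(−rT) = exp(−0.054·1.25) = 0.9347
Put-call parity: C − P = S − K·e^(−rT) = 64 − 72·0.9347 = 64 − 67.2984 = -3.2984
P = C − (C − P) = 2.50 − (-3.2984) = 5.7984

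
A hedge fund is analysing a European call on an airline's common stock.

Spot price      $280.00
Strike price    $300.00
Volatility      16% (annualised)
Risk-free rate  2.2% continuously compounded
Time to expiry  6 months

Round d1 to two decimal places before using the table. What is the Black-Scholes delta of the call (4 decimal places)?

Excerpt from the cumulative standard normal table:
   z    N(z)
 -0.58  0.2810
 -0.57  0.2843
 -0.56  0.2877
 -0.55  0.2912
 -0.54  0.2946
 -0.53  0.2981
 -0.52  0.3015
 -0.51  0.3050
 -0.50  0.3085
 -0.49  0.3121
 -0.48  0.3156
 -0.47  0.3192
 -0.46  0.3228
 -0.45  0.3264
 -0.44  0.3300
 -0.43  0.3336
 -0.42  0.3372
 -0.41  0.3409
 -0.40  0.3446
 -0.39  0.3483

σ√T = 0.16·√0.5 = 0.1131
d₁ = [ln(280/300) + (0.022 + ½·0.16²)·0.5] / (σ√T) = (-0.0690 + 0.0174) / 0.1131 = -0.4560 → -0.46
N(d₁) = N(-0.46) = 0.3228
Δ_call = N(d₁) = 0.3228

0.3228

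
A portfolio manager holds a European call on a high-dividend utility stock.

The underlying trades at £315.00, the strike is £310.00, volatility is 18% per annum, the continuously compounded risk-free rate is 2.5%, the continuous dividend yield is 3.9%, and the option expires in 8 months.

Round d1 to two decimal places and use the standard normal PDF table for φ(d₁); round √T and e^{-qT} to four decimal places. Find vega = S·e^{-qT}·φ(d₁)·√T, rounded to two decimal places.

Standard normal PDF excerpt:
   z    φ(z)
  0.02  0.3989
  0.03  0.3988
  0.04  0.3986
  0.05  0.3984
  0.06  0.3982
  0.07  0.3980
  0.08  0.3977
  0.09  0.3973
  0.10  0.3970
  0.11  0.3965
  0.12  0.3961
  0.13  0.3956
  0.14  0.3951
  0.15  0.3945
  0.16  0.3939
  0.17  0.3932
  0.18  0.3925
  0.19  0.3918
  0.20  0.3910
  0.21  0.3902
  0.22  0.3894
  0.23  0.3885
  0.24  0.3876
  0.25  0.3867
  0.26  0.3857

99.26

T = 0.6667;  σ√T = 0.1470
d₁ = [ln(315/310) + (0.025 − 0.039 + 0.18²/2)·0.6667] / 0.1470 = [0.0160 + 0.0015] / 0.1470 = 0.1188 → 0.12
√T = √0.6667 = 0.8165
φ(d₁) = φ(0.12) = 0.3961
e^(−qT) = e^(−0.039·0.6667) = 0.9743
vega = S·e^(−qT)·φ(d₁)·√T = 315·0.9743·0.3961·0.8165 = 99.2577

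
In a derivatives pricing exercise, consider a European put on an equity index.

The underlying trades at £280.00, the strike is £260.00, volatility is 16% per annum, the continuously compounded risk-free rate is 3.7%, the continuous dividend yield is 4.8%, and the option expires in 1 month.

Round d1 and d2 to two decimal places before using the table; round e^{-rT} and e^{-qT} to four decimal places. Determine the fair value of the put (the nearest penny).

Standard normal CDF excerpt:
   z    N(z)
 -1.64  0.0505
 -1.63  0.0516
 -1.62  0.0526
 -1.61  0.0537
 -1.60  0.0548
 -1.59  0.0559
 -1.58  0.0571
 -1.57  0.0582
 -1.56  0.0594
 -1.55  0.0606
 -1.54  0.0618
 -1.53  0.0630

£0.42

σ√T = 0.16 × 0.2887 = 0.0462
d₁ = [ln(280/260) + (0.037 − 0.048 + 0.16²/2)·0.08333] / 0.0462 = [0.0741 + 0.0001] / 0.0462 = 1.6077 which rounds to 1.61
d₂ = d₁ − σ√T = 1.6077 − 0.0462 = 1.5615 which rounds to 1.56
exp(−qT) = exp(−0.048·0.08333) = 0.9960;  exp(−rT) = exp(−0.037·0.08333) = 0.9969
N(−d₂) = N(-1.56) = 0.0594;  N(−d₁) = N(-1.61) = 0.0537
P = 260·0.9969·0.0594 − 280·0.9960·0.0537 = 15.3961 − 14.9759 = 0.4203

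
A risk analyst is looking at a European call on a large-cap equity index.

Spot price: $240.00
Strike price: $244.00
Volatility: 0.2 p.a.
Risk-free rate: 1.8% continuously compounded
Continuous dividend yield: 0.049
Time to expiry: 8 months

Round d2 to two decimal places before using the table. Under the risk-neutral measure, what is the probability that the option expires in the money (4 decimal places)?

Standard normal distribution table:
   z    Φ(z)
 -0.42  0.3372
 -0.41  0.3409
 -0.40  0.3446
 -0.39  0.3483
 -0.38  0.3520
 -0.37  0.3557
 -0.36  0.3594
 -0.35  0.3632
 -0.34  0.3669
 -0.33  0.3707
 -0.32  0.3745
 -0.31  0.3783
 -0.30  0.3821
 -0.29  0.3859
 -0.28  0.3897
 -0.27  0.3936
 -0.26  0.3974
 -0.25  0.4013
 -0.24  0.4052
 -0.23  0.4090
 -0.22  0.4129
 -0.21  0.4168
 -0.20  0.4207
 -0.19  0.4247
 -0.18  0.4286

0.3783

σ√T = 0.2 × 0.8165 = 0.1633
d₁ = [ln(240/244) + (0.018 − 0.049 + 0.2²/2)·0.6667] / 0.1633 = [-0.0165 − 0.0073] / 0.1633 = -0.1461 ≈ -0.15
d₂ = d₁ − σ√T = -0.1461 − 0.1633 = -0.3094 ≈ -0.31
Pr(exercise) under Q = N(d₂) = 0.3783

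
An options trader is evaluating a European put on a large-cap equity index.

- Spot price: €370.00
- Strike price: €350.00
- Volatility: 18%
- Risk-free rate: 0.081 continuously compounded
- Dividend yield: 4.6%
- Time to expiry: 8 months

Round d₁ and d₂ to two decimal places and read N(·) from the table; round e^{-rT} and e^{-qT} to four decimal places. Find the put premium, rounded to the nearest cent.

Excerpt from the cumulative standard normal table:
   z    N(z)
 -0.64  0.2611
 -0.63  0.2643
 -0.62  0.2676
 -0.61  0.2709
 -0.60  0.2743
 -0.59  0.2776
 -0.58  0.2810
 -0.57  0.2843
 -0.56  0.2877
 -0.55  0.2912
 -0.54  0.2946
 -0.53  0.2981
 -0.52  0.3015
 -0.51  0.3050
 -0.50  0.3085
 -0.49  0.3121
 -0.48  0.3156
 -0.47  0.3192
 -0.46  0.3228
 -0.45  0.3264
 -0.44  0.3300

T = 0.6667;  σ√T = 0.1470
d₁ = [ln(370/350) + (0.081 − 0.046 + 0.18²/2)·0.6667] / 0.1470 = [0.0556 + 0.0341] / 0.1470 = 0.6104 ⇒ 0.61
d₂ = d₁ − σ√T = 0.6104 − 0.1470 = 0.4634 ⇒ 0.46
exp(−qT) = exp(−0.046·0.6667) = 0.9698;  exp(−rT) = exp(−0.081·0.6667) = 0.9474
N(−d₂) = N(-0.46) = 0.3228;  N(−d₁) = N(-0.61) = 0.2709
P = 350·0.9474·0.3228 − 370·0.9698·0.2709 = 107.0373 − 97.2060 = 9.8313

€9.83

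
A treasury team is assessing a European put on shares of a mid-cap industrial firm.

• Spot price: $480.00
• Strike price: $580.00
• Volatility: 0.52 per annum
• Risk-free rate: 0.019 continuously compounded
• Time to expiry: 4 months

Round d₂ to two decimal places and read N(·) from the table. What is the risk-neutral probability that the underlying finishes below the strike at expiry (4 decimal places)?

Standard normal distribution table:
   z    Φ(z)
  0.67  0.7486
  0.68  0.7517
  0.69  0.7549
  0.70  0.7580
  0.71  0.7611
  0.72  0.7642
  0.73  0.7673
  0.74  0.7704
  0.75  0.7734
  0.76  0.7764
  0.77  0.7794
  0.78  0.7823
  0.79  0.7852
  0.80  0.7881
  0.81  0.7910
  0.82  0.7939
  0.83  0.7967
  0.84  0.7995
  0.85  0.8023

T = 0.3333;  σ√T = 0.3002
d₁ = [ln(480/580) + (0.019 + 0.52²/2)·0.3333] / 0.3002 = [-0.1892 + 0.0514] / 0.3002 = -0.4591 ⇒ -0.46
d₂ = d₁ − σ√T = -0.4591 − 0.3002 = -0.7594 ⇒ -0.76
Pr(exercise) under Q = N(−d₂) = N(0.76) = 0.7764

0.7764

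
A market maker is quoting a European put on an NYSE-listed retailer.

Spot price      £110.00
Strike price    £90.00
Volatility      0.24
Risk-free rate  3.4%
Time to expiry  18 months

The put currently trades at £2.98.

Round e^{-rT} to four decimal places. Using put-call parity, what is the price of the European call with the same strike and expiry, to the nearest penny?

£27.45

exp(−rT) = exp(−0.034·1.5) = 0.9503
Put-call parity: C − P = S − K·e^(−rT) = 110 − 90·0.9503 = 110 − 85.5270 = 24.4730
C = P + (C − P) = 2.98 + (24.4730) = 27.4530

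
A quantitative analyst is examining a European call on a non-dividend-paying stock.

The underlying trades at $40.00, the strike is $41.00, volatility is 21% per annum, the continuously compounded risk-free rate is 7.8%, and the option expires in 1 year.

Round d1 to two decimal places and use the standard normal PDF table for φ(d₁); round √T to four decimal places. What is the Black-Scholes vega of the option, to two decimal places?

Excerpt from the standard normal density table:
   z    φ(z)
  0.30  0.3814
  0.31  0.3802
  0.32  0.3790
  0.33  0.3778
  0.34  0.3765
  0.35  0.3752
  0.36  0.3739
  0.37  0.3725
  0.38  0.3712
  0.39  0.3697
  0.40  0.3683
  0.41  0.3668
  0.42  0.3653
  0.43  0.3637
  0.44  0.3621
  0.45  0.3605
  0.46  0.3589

14.96

σ√T = 0.21 × 1.0000 = 0.2100
d₁ = [ln(40/41) + (0.078 + 0.21²/2)·1] / 0.2100 = [-0.0247 + 0.1001] / 0.2100 = 0.3588 which rounds to 0.36
√T = √1 = 1.0000
φ(d₁) = φ(0.36) = 0.3739
vega = S·φ(d₁)·√T = 40·0.3739·1.0000 = 14.9560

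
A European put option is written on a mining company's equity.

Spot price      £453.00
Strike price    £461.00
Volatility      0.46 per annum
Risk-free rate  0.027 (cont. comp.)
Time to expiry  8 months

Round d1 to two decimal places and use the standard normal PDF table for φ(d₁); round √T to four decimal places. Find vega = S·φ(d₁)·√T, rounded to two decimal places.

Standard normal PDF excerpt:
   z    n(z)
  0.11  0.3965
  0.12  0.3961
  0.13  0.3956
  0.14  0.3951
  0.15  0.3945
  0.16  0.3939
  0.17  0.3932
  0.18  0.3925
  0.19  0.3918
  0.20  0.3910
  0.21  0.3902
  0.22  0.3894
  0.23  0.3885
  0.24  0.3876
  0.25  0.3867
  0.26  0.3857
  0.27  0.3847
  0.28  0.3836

σ√T = 0.46 × 0.8165 = 0.3756
ln(S/K) + (r + σ²/2)T = ln(453/461) + (0.027 + 0.46²/2)·0.6667 = -0.0175 + 0.0885 = 0.0710
d₁ = 0.0710 / 0.3756 = 0.1891 ≈ 0.19
√T = √0.6667 = 0.8165
φ(d₁) = φ(0.19) = 0.3918
vega = S·φ(d₁)·√T = 453·0.3918·0.8165 = 144.9168

144.92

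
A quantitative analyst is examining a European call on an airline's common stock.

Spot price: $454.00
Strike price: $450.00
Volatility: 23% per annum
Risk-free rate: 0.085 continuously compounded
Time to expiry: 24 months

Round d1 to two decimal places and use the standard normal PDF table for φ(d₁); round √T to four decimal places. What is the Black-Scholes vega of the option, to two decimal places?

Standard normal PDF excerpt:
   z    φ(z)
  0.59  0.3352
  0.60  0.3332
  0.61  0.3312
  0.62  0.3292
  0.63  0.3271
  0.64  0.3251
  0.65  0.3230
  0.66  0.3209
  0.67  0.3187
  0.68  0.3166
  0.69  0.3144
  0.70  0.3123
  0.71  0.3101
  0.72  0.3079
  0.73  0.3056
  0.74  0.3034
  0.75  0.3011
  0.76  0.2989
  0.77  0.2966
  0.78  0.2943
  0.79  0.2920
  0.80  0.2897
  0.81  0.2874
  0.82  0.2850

T = 2;  σ√T = 0.3253
d₁ = [ln(454/450) + (0.085 + ½·0.23²)·2] / (σ√T) = (0.0088 + 0.2229) / 0.3253 = 0.7125 → 0.71
√T = √2 = 1.4142
φ(d₁) = φ(0.71) = 0.3101
vega = S·φ(d₁)·√T = 454·0.3101·1.4142 = 199.0987

199.10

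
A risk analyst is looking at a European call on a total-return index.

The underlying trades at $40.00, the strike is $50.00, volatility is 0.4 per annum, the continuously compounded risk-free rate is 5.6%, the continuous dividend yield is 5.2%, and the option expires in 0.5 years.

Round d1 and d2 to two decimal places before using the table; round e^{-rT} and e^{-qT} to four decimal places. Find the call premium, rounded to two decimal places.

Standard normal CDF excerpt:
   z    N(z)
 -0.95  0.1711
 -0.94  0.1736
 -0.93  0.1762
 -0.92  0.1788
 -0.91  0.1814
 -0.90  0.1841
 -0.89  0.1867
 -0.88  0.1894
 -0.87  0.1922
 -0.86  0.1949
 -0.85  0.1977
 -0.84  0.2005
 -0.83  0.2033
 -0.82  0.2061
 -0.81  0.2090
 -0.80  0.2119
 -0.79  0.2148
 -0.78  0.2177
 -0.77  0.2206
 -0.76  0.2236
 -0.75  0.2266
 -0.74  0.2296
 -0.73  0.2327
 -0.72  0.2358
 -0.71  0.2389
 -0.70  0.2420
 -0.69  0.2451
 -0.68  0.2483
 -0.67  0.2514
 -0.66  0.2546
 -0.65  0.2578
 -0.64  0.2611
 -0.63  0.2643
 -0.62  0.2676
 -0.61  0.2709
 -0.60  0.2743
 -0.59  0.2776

σ√T = 0.4 × 0.7071 = 0.2828
d₁ = [ln(40/50) + (0.056 − 0.052 + ½·0.4²)·0.5] / (σ√T) = (-0.2231 + 0.0420) / 0.2828 = -0.6404 ≈ -0.64
d₂ = -0.6404 − 0.2828 = -0.9233 ≈ -0.92
e^(−qT) = e^(−0.052·0.5) = 0.9743;  e^(−rT) = e^(−0.056·0.5) = 0.9724
C = 40·0.9743·N(-0.64) − 50·0.9724·N(-0.92) = 40·0.9743·0.2611 − 50·0.9724·0.1788 = 10.1756 − 8.6933 = 1.4823

$1.48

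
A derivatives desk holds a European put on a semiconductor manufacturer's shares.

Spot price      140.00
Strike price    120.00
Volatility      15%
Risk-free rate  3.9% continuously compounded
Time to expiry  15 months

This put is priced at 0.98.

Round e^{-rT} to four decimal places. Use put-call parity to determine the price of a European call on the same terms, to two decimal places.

26.69

e^(−rT) = e^(−0.039·1.25) = 0.9524
Put-call parity: C − P = S − K·e^(−rT) = 140 − 120·0.9524 = 140 − 114.2880 = 25.7120
C = P + (C − P) = 0.98 + (25.7120) = 26.6920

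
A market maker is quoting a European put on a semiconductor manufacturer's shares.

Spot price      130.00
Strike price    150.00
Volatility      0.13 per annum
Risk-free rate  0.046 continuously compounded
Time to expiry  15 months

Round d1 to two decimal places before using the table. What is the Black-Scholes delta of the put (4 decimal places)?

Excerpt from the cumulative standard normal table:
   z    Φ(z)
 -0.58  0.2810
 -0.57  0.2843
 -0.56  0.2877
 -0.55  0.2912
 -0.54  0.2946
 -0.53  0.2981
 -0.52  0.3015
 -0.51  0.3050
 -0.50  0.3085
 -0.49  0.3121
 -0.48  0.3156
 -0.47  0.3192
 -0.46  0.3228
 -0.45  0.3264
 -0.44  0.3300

-0.6985

σ√T = 0.13 × 1.1180 = 0.1453
d₁ = [ln(130/150) + (0.046 + ½·0.13²)·1.25] / (σ√T) = (-0.1431 + 0.0681) / 0.1453 = -0.5163 ⇒ -0.52
N(d₁) = N(-0.52) = 0.3015
Δ_put = N(d₁) − 1 = 0.3015 − 1 = -0.6985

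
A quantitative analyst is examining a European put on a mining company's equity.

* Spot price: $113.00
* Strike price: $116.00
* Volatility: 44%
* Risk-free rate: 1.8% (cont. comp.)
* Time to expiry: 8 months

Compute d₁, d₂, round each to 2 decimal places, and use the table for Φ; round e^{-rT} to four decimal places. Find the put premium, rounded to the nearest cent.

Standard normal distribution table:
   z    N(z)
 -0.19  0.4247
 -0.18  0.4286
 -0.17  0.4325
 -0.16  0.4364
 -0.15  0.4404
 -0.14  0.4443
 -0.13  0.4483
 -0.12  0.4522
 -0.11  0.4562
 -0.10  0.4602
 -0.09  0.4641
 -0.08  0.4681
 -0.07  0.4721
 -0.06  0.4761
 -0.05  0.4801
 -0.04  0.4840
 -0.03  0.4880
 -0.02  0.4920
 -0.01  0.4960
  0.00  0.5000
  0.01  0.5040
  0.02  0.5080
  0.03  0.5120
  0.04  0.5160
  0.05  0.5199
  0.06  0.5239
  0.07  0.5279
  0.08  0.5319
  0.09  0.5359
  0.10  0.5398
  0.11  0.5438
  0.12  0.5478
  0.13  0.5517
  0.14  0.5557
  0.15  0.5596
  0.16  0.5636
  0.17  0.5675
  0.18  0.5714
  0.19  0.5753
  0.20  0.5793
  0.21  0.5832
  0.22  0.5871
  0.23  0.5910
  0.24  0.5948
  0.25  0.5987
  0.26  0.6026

$17.09

σ√T = 0.44 × 0.8165 = 0.3593
d₁ = [ln(113/116) + (0.018 + ½·0.44²)·0.6667] / (σ√T) = (-0.0262 + 0.0765) / 0.3593 = 0.1401 ⇒ 0.14
d₂ = 0.1401 − 0.3593 = -0.2192 ⇒ -0.22
e^(−rT) = e^(−0.018·0.6667) = 0.9881
N(−d₂) = N(0.22) = 0.5871;  N(−d₁) = N(-0.14) = 0.4443
P = 116·0.9881·0.5871 − 113·0.4443 = 67.2932 − 50.2059 = 17.0873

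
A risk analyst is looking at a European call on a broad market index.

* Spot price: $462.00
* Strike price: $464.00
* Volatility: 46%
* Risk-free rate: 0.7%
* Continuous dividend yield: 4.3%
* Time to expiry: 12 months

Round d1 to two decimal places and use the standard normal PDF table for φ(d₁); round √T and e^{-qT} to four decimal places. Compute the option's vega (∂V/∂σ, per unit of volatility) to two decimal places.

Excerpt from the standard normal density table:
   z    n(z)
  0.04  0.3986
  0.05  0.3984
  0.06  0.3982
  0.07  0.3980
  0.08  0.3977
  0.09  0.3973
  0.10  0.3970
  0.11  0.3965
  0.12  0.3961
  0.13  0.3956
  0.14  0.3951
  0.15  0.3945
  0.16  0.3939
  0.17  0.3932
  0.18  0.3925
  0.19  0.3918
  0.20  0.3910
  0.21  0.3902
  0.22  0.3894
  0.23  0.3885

174.85

σ√T = 0.46 × 1.0000 = 0.4600
d₁ = [ln(462/464) + (0.007 − 0.043 + 0.46²/2)·1] / 0.4600 = [-0.0043 + 0.0698] / 0.4600 = 0.1423 → 0.14
√T = √1 = 1.0000
φ(d₁) = φ(0.14) = 0.3951
exp(−qT) = exp(−0.043·1) = 0.9579
vega = S·exp(−qT)·φ(d₁)·√T = 462·0.9579·0.3951·1.0000 = 174.8514
(Call and put vega coincide under Black-Scholes.)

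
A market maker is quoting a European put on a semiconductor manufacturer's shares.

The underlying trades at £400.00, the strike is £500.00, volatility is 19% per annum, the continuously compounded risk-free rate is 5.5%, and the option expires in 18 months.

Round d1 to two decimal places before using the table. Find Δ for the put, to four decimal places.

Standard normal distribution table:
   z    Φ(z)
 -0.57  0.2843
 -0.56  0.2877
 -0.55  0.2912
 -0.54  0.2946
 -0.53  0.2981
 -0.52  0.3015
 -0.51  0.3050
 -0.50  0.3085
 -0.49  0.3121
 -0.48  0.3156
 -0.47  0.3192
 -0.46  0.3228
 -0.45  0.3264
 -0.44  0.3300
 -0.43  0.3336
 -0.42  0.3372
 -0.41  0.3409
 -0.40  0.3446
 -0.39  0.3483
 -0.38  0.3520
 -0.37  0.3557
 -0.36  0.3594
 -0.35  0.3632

-0.6879

T = 1.5;  σ√T = 0.2327
d₁ = [ln(400/500) + (0.055 + 0.19²/2)·1.5] / 0.2327 = [-0.2231 + 0.1096] / 0.2327 = -0.4880 ≈ -0.49
N(d₁) = N(-0.49) = 0.3121
Δ_put = N(d₁) − 1 = 0.3121 − 1 = -0.6879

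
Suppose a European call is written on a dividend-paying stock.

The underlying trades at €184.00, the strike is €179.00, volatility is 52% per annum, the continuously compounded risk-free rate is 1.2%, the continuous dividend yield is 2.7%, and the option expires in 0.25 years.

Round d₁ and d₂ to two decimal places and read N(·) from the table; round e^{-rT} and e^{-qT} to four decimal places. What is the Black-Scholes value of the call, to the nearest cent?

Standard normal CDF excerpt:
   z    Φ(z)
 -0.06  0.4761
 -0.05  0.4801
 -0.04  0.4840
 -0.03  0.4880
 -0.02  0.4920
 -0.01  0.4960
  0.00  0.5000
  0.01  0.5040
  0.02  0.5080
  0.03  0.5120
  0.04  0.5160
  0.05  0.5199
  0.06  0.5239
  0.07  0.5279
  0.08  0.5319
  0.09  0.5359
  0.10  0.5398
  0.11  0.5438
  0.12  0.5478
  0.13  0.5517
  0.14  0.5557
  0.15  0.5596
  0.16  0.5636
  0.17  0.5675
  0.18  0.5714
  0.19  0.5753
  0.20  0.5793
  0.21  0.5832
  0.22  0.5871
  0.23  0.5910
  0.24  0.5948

T = 0.25;  σ√T = 0.2600
d₁ = [ln(184/179) + (0.012 − 0.027 + 0.52²/2)·0.25] / 0.2600 = [0.0275 + 0.0301] / 0.2600 = 0.2215 ≈ 0.22
d₂ = d₁ − σ√T = 0.2215 − 0.2600 = -0.0385 ≈ -0.04
e^(−qT) = e^(−0.027·0.25) = 0.9933;  e^(−rT) = e^(−0.012·0.25) = 0.9970
C = 184·0.9933·N(0.22) − 179·0.9970·N(-0.04) = 184·0.9933·0.5871 − 179·0.9970·0.4840 = 107.3026 − 86.3761 = 20.9265

€20.93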